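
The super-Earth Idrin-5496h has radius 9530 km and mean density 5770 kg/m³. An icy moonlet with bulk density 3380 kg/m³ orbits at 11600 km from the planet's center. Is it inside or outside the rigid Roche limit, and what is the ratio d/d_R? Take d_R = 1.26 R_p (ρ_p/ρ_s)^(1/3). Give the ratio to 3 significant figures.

d_R = 1.26 × (9530 km) × (5770/3380)^(1/3) = 14350 km
d/d_R = (11600) / (14350) = 0.808
Since d/d_R < 1, the body is inside the Roche limit.

inside; d/d_R ≈ 0.808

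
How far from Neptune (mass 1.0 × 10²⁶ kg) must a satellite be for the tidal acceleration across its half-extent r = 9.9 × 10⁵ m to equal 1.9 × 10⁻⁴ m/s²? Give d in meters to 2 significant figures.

2GMr/d³ = a_tidal  ⇒  d = (2GMr / a_tidal)^(1/3)
d = (2 × 6.674×10⁻¹¹ × (1.0 × 10²⁶) × (9.9 × 10⁵) / (1.9 × 10⁻⁴))^(1/3)
  = 4.1 × 10⁸ m

4.1 × 10⁸ m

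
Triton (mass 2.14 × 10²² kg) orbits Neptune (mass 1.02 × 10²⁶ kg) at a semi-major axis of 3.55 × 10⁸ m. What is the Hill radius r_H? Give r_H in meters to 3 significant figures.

1.46 × 10⁷ m

r_H ≈ a (m/3M)^(1/3)
    = (3.55 × 10⁸) × (2.14 × 10²² / (3 × 1.02 × 10²⁶))^(1/3)
    = 1.46 × 10⁷ m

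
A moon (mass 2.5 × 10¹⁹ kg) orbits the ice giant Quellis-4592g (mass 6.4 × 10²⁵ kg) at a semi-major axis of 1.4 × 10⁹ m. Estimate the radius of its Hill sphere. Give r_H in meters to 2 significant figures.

7.1 × 10⁶ m

r_H ≈ a (m/3M)^(1/3)
    = (1.4 × 10⁹) × (2.5 × 10¹⁹ / (3 × 6.4 × 10²⁵))^(1/3)
    = 7.1 × 10⁶ m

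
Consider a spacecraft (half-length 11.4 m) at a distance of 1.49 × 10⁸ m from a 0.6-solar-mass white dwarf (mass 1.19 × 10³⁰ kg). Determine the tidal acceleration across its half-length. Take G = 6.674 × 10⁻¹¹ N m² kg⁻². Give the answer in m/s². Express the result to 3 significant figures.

Δa = 2GMr/d³
   = 2 × (6.674 × 10⁻¹¹) × (1.19 × 10³⁰) × (11.4) / (1.49 × 10⁸)³
   = 5.47 × 10⁻⁴ m/s²

5.47 × 10⁻⁴ m/s²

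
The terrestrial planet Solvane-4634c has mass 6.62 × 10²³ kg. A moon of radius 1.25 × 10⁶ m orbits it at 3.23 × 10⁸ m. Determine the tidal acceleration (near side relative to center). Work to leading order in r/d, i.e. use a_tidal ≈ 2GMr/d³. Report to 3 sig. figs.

The tidal stretch is the gradient of GM/d² times the body's extent r, hence the 1/d³ dependence.
a_tidal = 2GMr/d³
        = 2 × (6.674 × 10⁻¹¹) × (6.62 × 10²³) × (1.25 × 10⁶) / (3.23 × 10⁸)³
        = 3.28 × 10⁻⁶ m/s²

3.28 × 10⁻⁶ m/s²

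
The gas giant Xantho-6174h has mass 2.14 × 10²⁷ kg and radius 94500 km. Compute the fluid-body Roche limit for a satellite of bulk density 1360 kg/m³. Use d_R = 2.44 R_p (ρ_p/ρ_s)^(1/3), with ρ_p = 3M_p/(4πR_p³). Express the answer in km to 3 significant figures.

ρ_p = 3M_p/(4πR_p³) = 3 × (2.14 × 10²⁷) / (4π × (9.45 × 10⁷ m)³) = 605 kg/m³
d_R = 2.44 × 94500 km × (605/1360)^(1/3)
    = 1.76 × 10⁵ km

1.76 × 10⁵ km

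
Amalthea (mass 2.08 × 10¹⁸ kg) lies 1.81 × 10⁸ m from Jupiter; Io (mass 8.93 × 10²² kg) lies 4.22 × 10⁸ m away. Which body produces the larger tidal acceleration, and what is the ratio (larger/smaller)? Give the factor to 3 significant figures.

Io, by a factor of ≈ 3390

Tidal stretch scales as M/d³; compute that for each body.
Amalthea: (2.08 × 10¹⁸) / (1.81 × 10⁸)³ = 3.508 × 10⁻⁷
Io: (8.93 × 10²²) / (4.22 × 10⁸)³ = 1.188 × 10⁻³
Ratio (larger/smaller) = 3390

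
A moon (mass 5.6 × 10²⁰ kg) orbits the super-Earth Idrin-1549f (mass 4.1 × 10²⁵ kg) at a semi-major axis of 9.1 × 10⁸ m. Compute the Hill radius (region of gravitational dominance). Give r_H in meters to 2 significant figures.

1.5 × 10⁷ m

r_H ≈ a (m/3M)^(1/3)
    = (9.1 × 10⁸) × (5.6 × 10²⁰ / (3 × 4.1 × 10²⁵))^(1/3)
    = 1.5 × 10⁷ m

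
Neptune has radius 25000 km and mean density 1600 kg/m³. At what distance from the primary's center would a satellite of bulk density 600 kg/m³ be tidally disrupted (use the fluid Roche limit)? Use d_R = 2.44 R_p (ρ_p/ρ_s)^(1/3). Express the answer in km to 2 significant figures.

85000 km

d_R = 2.44 × 25000 km × (1600/600)^(1/3)
    = 85000 km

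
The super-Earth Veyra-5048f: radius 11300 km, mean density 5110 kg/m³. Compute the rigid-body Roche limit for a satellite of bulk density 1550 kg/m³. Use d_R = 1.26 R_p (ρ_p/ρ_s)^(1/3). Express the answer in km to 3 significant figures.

21200 km

d_R = 1.26 × 11300 km × (5110/1550)^(1/3)
    = 21200 km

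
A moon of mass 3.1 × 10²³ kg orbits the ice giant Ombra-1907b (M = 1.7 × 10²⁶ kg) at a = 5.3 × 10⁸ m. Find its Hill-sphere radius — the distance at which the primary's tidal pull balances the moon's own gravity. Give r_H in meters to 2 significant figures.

4.5 × 10⁷ m

r_H ≈ a (m/3M)^(1/3)
    = (5.3 × 10⁸) × (3.1 × 10²³ / (3 × 1.7 × 10²⁶))^(1/3)
    = 4.5 × 10⁷ m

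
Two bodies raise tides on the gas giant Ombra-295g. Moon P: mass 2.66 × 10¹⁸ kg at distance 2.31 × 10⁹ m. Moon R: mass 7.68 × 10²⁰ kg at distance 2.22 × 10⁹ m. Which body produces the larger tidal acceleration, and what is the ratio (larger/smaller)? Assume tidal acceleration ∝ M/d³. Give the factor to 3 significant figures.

Tidal acceleration ∝ M/d³, so compare M/d³ for each.
Moon P: (2.66 × 10¹⁸) / (2.31 × 10⁹)³ = 2.158 × 10⁻¹⁰
Moon R: (7.68 × 10²⁰) / (2.22 × 10⁹)³ = 7.019 × 10⁻⁸
Ratio (larger/smaller) = 325

Moon R, by a factor of ≈ 325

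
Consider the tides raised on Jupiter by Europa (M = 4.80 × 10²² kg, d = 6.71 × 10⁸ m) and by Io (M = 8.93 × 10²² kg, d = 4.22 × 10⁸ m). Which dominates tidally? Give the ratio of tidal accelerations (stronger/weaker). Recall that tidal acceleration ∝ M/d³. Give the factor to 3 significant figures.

Io, by a factor of ≈ 7.48

The tide-raising term goes as M/d³ (the gradient of a 1/d² field).
Europa: (4.80 × 10²²) / (6.71 × 10⁸)³ = 1.589 × 10⁻⁴
Io: (8.93 × 10²²) / (4.22 × 10⁸)³ = 1.188 × 10⁻³
Ratio (larger/smaller) = 7.48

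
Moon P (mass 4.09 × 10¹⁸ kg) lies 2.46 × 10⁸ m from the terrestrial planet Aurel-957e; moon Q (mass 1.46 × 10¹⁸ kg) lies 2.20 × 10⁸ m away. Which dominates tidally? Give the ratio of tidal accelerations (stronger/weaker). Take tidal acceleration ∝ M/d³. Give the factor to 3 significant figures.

Tidal stretch scales as M/d³; compute that for each body.
Moon P: (4.09 × 10¹⁸) / (2.46 × 10⁸)³ = 2.747 × 10⁻⁷
Moon Q: (1.46 × 10¹⁸) / (2.20 × 10⁸)³ = 1.371 × 10⁻⁷
Ratio (larger/smaller) = 2.00

Moon P, by a factor of ≈ 2.00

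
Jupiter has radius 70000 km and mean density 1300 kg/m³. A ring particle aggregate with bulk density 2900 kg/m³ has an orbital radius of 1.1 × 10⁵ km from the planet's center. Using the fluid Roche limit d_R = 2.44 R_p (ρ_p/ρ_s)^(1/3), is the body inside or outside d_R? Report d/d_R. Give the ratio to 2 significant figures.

inside; d/d_R ≈ 0.84

d_R = 2.44 × (70000 km) × (1300/2900)^(1/3) = 1.307 × 10⁵ km
d/d_R = (1.1 × 10⁵) / (1.307 × 10⁵) = 0.84
Since d/d_R < 1, the body is inside the Roche limit.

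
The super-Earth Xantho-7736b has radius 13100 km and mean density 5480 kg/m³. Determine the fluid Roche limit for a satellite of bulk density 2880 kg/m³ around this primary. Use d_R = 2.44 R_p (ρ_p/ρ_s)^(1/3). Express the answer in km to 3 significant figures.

39600 km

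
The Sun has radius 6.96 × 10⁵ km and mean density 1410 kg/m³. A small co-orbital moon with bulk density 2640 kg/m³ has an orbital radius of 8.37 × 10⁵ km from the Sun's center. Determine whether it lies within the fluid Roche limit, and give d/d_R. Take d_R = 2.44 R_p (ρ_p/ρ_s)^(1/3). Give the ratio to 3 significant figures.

d_R = 2.44 × (6.96 × 10⁵ km) × (1410/2640)^(1/3) = 1.378 × 10⁶ km
d/d_R = (8.37 × 10⁵) / (1.378 × 10⁶) = 0.607
Since d/d_R < 1, the body is inside the Roche limit.

inside; d/d_R ≈ 0.607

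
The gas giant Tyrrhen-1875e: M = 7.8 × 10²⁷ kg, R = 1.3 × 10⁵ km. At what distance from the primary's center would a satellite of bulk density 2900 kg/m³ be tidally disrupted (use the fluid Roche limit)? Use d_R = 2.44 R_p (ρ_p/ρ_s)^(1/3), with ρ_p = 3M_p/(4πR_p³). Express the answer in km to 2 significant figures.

2.1 × 10⁵ km

ρ_p = 3M_p/(4πR_p³) = 3 × (7.8 × 10²⁷) / (4π × (1.3 × 10⁸ m)³) = 850 kg/m³
d_R = 2.44 × 1.3 × 10⁵ km × (850/2900)^(1/3)
    = 2.1 × 10⁵ km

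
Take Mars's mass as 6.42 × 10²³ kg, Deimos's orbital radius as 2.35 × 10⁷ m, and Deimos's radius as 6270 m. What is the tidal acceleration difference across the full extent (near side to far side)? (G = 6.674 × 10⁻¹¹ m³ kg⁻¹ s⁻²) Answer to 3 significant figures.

Differencing GM/(d−r)² and GM/(d+r)² to first order in r/d gives 4GMr/d³.
Δa = 4GMr/d³
   = 4 × (6.674 × 10⁻¹¹) × (6.42 × 10²³) × (6270) / (2.35 × 10⁷)³
   = 8.28 × 10⁻⁵ m/s²

8.28 × 10⁻⁵ m/s²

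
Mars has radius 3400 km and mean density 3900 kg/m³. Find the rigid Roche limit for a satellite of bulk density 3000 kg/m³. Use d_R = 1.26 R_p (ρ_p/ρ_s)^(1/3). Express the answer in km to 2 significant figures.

4700 km

d_R = 1.26 × 3400 km × (3900/3000)^(1/3)
    = 4700 km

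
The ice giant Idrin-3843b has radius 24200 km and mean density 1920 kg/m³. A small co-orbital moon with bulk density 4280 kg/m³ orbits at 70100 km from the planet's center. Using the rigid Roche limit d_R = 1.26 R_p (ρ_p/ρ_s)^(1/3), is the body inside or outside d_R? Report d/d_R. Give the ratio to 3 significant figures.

d_R = 1.26 × (24200 km) × (1920/4280)^(1/3) = 23340 km
d/d_R = (70100) / (23340) = 3.00
Since d/d_R > 1, the body is outside the Roche limit.

outside; d/d_R ≈ 3.00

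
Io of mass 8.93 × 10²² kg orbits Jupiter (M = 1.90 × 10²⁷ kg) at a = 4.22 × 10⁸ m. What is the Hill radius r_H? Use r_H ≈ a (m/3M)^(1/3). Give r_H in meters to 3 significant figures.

r_H ≈ a (m/3M)^(1/3)
    = (4.22 × 10⁸) × (8.93 × 10²² / (3 × 1.90 × 10²⁷))^(1/3)
    = 1.06 × 10⁷ m

1.06 × 10⁷ m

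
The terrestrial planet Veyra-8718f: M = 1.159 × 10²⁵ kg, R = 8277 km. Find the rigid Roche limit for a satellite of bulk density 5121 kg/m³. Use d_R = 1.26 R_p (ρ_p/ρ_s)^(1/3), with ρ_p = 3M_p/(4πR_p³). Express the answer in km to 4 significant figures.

ρ_p = 3M_p/(4πR_p³) = 3 × (1.159 × 10²⁵) / (4π × (8.277 × 10⁶ m)³) = 4880 kg/m³
d_R = 1.26 × 8277 km × (4880/5121)^(1/3)
    = 10260 km

10260 km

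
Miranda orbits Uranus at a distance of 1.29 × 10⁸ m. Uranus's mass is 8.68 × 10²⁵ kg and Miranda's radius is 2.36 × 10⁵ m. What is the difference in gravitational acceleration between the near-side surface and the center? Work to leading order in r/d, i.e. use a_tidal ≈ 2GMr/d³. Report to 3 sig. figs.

1.27 × 10⁻³ m/s²

The tidal stretch is the gradient of GM/d² times the body's extent r, hence the 1/d³ dependence.
a_tidal = 2GMr/d³
        = 2 × (6.674 × 10⁻¹¹) × (8.68 × 10²⁵) × (2.36 × 10⁵) / (1.29 × 10⁸)³
        = 1.27 × 10⁻³ m/s²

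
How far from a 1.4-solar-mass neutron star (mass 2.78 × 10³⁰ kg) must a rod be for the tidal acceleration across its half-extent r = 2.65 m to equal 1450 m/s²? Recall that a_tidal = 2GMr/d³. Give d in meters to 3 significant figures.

8.79 × 10⁵ m

2GMr/d³ = a_tidal  ⇒  d = (2GMr / a_tidal)^(1/3)
d = (2 × 6.674×10⁻¹¹ × (2.78 × 10³⁰) × (2.65) / (1450))^(1/3)
  = 8.79 × 10⁵ m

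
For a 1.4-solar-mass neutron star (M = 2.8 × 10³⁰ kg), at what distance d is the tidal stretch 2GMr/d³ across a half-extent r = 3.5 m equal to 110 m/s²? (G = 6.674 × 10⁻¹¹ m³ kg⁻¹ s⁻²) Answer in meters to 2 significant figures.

2GMr/d³ = a_tidal  ⇒  d = (2GMr / a_tidal)^(1/3)
d = (2 × 6.674×10⁻¹¹ × (2.8 × 10³⁰) × (3.5) / (110))^(1/3)
  = 2.3 × 10⁶ m

2.3 × 10⁶ m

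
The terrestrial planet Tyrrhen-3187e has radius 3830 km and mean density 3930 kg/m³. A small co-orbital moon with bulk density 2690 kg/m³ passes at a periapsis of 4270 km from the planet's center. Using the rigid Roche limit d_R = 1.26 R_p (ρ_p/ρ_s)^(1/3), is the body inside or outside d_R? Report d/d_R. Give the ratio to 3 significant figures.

d_R = 1.26 × (3830 km) × (3930/2690)^(1/3) = 5476 km
d/d_R = (4270) / (5476) = 0.780
Since d/d_R < 1, the body is inside the Roche limit.

inside; d/d_R ≈ 0.780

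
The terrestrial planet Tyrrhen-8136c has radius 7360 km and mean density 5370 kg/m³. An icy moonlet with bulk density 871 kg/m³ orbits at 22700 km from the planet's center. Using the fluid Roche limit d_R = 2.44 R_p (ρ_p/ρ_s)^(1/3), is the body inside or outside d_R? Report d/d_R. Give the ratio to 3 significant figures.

inside; d/d_R ≈ 0.689

d_R = 2.44 × (7360 km) × (5370/871)^(1/3) = 32930 km
d/d_R = (22700) / (32930) = 0.689
Since d/d_R < 1, the body is inside the Roche limit.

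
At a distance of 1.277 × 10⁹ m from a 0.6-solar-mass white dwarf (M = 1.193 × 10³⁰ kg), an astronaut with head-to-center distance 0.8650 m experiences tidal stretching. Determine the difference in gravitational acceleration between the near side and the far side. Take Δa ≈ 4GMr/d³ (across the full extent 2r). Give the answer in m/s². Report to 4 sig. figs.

1.323 × 10⁻⁷ m/s²

Δg = 4GMr/d³
   = 4 × (6.674 × 10⁻¹¹) × (1.193 × 10³⁰) × (0.8650) / (1.277 × 10⁹)³
   = 1.323 × 10⁻⁷ m/s²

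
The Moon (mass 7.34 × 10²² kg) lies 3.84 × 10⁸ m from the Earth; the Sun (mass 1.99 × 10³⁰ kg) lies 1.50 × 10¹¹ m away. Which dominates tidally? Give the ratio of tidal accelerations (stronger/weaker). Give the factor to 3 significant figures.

The Moon, by a factor of ≈ 2.20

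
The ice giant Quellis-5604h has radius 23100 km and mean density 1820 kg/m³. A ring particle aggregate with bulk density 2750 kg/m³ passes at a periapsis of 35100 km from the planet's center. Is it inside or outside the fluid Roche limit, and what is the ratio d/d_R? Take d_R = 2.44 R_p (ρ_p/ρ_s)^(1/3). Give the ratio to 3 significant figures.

inside; d/d_R ≈ 0.715

d_R = 2.44 × (23100 km) × (1820/2750)^(1/3) = 49120 km
d/d_R = (35100) / (49120) = 0.715
Since d/d_R < 1, the body is inside the Roche limit.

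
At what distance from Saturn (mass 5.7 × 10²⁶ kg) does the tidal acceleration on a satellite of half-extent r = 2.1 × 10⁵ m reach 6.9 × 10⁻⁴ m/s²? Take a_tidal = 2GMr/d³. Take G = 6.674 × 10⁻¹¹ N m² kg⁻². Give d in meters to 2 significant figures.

2.9 × 10⁸ m

2GMr/d³ = a_tidal  ⇒  d = (2GMr / a_tidal)^(1/3)
d = (2 × 6.674×10⁻¹¹ × (5.7 × 10²⁶) × (2.1 × 10⁵) / (6.9 × 10⁻⁴))^(1/3)
  = 2.9 × 10⁸ m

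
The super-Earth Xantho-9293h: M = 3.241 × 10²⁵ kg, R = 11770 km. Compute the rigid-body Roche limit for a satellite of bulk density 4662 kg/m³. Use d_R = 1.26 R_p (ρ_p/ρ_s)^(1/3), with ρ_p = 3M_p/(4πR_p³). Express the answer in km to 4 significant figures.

14920 km

ρ_p = 3M_p/(4πR_p³) = 3 × (3.241 × 10²⁵) / (4π × (1.177 × 10⁷ m)³) = 4745 kg/m³
d_R = 1.26 × 11770 km × (4745/4662)^(1/3)
    = 14920 km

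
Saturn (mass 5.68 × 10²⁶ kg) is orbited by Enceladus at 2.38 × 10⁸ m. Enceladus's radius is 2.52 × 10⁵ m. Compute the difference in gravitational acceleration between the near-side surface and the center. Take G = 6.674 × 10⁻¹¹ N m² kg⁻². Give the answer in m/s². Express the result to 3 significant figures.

Δg = 2GMr/d³
   = 2 × (6.674 × 10⁻¹¹) × (5.68 × 10²⁶) × (2.52 × 10⁵) / (2.38 × 10⁸)³
   = 1.42 × 10⁻³ m/s²

1.42 × 10⁻³ m/s²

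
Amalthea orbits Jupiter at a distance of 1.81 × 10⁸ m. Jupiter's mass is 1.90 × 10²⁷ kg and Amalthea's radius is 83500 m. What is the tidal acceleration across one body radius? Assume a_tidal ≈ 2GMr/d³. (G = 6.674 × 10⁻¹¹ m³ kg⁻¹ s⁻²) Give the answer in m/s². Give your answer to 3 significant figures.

3.57 × 10⁻³ m/s²

a_tidal = 2GMr/d³
        = 2 × (6.674 × 10⁻¹¹) × (1.90 × 10²⁷) × (83500) / (1.81 × 10⁸)³
        = 3.57 × 10⁻³ m/s²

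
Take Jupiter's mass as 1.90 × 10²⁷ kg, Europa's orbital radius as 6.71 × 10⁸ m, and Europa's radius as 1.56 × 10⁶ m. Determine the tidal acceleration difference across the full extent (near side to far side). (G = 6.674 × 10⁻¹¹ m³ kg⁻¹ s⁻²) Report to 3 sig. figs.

2.62 × 10⁻³ m/s²

a_tidal = 4GMr/d³
        = 4 × (6.674 × 10⁻¹¹) × (1.90 × 10²⁷) × (1.56 × 10⁶) / (6.71 × 10⁸)³
        = 2.62 × 10⁻³ m/s²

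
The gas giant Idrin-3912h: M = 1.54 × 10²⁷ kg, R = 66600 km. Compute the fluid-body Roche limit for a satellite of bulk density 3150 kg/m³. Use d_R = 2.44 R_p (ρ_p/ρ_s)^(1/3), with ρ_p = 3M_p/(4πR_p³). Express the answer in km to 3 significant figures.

1.19 × 10⁵ km

ρ_p = 3M_p/(4πR_p³) = 3 × (1.54 × 10²⁷) / (4π × (6.66 × 10⁷ m)³) = 1240 kg/m³
d_R = 2.44 × 66600 km × (1240/3150)^(1/3)
    = 1.19 × 10⁵ km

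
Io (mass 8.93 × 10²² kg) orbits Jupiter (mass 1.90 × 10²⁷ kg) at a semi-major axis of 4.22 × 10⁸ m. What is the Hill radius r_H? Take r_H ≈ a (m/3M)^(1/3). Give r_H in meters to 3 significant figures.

r_H ≈ a (m/3M)^(1/3)
    = (4.22 × 10⁸) × (8.93 × 10²² / (3 × 1.90 × 10²⁷))^(1/3)
    = 1.06 × 10⁷ m

1.06 × 10⁷ m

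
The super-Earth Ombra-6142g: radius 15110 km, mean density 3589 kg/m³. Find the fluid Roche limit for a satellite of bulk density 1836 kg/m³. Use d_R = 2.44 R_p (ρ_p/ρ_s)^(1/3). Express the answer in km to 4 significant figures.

46100 km

d_R = 2.44 × 15110 km × (3589/1836)^(1/3)
    = 46100 km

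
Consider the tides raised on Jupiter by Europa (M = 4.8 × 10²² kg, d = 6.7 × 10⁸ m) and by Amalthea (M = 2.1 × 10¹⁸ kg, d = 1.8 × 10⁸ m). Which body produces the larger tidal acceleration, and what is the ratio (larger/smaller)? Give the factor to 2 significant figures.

Europa, by a factor of ≈ 440

Tidal acceleration ∝ M/d³, so compare M/d³ for each.
Europa: (4.8 × 10²²) / (6.7 × 10⁸)³ = 1.596 × 10⁻⁴
Amalthea: (2.1 × 10¹⁸) / (1.8 × 10⁸)³ = 3.601 × 10⁻⁷
Ratio (larger/smaller) = 440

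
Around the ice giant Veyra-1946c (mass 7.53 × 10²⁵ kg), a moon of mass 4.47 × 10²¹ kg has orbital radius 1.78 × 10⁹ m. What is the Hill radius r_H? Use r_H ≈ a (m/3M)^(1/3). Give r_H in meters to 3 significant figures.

r_H ≈ a (m/3M)^(1/3)
    = (1.78 × 10⁹) × (4.47 × 10²¹ / (3 × 7.53 × 10²⁵))^(1/3)
    = 4.81 × 10⁷ m

4.81 × 10⁷ m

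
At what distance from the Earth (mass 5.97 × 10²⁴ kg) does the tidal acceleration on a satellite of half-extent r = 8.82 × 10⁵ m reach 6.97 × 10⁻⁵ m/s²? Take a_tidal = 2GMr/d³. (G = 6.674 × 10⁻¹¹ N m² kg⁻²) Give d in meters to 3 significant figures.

2GMr/d³ = a_tidal  ⇒  d = (2GMr / a_tidal)^(1/3)
d = (2 × 6.674×10⁻¹¹ × (5.97 × 10²⁴) × (8.82 × 10⁵) / (6.97 × 10⁻⁵))^(1/3)
  = 2.16 × 10⁸ m

2.16 × 10⁸ m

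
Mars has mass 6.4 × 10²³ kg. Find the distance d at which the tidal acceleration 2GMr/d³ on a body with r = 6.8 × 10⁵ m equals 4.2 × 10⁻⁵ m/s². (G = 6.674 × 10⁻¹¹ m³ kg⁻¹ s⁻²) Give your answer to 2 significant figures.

2GMr/d³ = a_tidal  ⇒  d = (2GMr / a_tidal)^(1/3)
d = (2 × 6.674×10⁻¹¹ × (6.4 × 10²³) × (6.8 × 10⁵) / (4.2 × 10⁻⁵))^(1/3)
  = 1.1 × 10⁸ m

1.1 × 10⁸ m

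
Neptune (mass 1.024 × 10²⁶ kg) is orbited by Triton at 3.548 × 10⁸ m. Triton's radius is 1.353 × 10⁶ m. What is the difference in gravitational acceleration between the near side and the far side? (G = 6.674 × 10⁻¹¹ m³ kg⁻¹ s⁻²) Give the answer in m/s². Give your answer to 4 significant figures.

8.281 × 10⁻⁴ m/s²

Near-to-far spans 2r, so the tidal difference is twice the near-to-center value: 4GMr/d³.
Δg = 4GMr/d³
   = 4 × (6.674 × 10⁻¹¹) × (1.024 × 10²⁶) × (1.353 × 10⁶) / (3.548 × 10⁸)³
   = 8.281 × 10⁻⁴ m/s²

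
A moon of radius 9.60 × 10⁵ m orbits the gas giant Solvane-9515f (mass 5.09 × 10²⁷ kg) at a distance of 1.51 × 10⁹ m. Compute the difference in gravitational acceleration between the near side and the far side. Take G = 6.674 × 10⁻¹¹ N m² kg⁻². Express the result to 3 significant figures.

3.79 × 10⁻⁴ m/s²

Δa = 4GMr/d³
   = 4 × (6.674 × 10⁻¹¹) × (5.09 × 10²⁷) × (9.60 × 10⁵) / (1.51 × 10⁹)³
   = 3.79 × 10⁻⁴ m/s²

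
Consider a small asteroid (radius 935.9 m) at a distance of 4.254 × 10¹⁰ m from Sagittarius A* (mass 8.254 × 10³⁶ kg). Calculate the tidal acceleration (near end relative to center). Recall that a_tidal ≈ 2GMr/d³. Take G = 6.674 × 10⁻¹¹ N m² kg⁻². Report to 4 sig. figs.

1.339 × 10⁻² m/s²

Δa = 2GMr/d³
   = 2 × (6.674 × 10⁻¹¹) × (8.254 × 10³⁶) × (935.9) / (4.254 × 10¹⁰)³
   = 1.339 × 10⁻² m/s²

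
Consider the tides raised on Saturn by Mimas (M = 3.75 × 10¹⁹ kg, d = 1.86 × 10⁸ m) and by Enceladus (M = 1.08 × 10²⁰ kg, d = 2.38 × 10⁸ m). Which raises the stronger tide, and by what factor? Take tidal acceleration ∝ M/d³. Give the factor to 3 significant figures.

Enceladus, by a factor of ≈ 1.37

Tidal acceleration ∝ M/d³, so compare M/d³ for each.
Mimas: (3.75 × 10¹⁹) / (1.86 × 10⁸)³ = 5.828 × 10⁻⁶
Enceladus: (1.08 × 10²⁰) / (2.38 × 10⁸)³ = 8.011 × 10⁻⁶
Ratio (larger/smaller) = 1.37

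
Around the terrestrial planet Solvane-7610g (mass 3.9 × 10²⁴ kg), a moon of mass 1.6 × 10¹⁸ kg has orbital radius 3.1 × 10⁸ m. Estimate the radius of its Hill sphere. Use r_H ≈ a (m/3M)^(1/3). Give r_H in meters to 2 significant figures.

1.6 × 10⁶ m

r_H ≈ a (m/3M)^(1/3)
    = (3.1 × 10⁸) × (1.6 × 10¹⁸ / (3 × 3.9 × 10²⁴))^(1/3)
    = 1.6 × 10⁶ m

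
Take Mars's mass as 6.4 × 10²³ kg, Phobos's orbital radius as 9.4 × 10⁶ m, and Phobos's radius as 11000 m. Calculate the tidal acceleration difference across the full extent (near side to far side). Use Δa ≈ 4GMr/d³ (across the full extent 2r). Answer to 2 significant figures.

a_tidal = 4GMr/d³
        = 4 × (6.674 × 10⁻¹¹) × (6.4 × 10²³) × (11000) / (9.4 × 10⁶)³
        = 2.3 × 10⁻³ m/s²

2.3 × 10⁻³ m/s²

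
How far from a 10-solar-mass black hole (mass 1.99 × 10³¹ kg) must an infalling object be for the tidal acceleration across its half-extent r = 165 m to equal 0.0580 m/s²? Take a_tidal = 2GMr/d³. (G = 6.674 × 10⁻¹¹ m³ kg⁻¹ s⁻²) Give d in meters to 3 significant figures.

1.96 × 10⁸ m

2GMr/d³ = a_tidal  ⇒  d = (2GMr / a_tidal)^(1/3)
d = (2 × 6.674×10⁻¹¹ × (1.99 × 10³¹) × (165) / (0.0580))^(1/3)
  = 1.96 × 10⁸ m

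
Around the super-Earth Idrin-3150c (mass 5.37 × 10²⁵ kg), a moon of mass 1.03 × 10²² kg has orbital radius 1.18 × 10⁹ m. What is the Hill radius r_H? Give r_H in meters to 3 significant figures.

r_H ≈ a (m/3M)^(1/3)
    = (1.18 × 10⁹) × (1.03 × 10²² / (3 × 5.37 × 10²⁵))^(1/3)
    = 4.72 × 10⁷ m

4.72 × 10⁷ m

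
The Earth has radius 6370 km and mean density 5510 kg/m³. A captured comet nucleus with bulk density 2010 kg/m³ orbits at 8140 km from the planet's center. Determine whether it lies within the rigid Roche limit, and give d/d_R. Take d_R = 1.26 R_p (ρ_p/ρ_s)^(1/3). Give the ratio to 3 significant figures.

inside; d/d_R ≈ 0.725

d_R = 1.26 × (6370 km) × (5510/2010)^(1/3) = 11230 km
d/d_R = (8140) / (11230) = 0.725
Since d/d_R < 1, the body is inside the Roche limit.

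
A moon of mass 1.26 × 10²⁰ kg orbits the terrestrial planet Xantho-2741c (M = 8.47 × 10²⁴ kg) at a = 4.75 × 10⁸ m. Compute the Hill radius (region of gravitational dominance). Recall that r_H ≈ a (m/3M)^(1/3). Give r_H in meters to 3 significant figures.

r_H ≈ a (m/3M)^(1/3)
    = (4.75 × 10⁸) × (1.26 × 10²⁰ / (3 × 8.47 × 10²⁴))^(1/3)
    = 8.10 × 10⁶ m

8.10 × 10⁶ m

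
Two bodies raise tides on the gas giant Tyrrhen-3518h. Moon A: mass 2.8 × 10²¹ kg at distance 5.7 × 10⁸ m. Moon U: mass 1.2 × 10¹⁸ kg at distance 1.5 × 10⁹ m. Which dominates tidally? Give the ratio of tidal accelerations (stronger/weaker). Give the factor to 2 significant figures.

Moon A, by a factor of ≈ 43000

The tide-raising term goes as M/d³ (the gradient of a 1/d² field).
Moon A: (2.8 × 10²¹) / (5.7 × 10⁸)³ = 1.512 × 10⁻⁵
Moon U: (1.2 × 10¹⁸) / (1.5 × 10⁹)³ = 3.556 × 10⁻¹⁰
Ratio (larger/smaller) = 43000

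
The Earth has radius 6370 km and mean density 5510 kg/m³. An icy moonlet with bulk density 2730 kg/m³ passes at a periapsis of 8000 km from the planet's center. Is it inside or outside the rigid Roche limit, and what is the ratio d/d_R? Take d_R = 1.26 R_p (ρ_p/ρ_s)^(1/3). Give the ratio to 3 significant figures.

inside; d/d_R ≈ 0.789

d_R = 1.26 × (6370 km) × (5510/2730)^(1/3) = 10140 km
d/d_R = (8000) / (10140) = 0.789
Since d/d_R < 1, the body is inside the Roche limit.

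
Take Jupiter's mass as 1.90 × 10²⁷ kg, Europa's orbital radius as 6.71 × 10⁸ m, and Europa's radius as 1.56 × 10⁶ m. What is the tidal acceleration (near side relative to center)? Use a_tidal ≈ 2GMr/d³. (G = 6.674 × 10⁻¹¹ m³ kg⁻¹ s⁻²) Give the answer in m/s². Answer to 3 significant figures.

1.31 × 10⁻³ m/s²

Differencing GM/(d−r)² and GM/d² to first order in r/d gives 2GMr/d³.
Δa = 2GMr/d³
   = 2 × (6.674 × 10⁻¹¹) × (1.90 × 10²⁷) × (1.56 × 10⁶) / (6.71 × 10⁸)³
   = 1.31 × 10⁻³ m/s²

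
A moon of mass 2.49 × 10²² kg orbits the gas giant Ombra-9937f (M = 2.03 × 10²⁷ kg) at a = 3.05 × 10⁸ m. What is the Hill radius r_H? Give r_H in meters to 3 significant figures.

r_H ≈ a (m/3M)^(1/3)
    = (3.05 × 10⁸) × (2.49 × 10²² / (3 × 2.03 × 10²⁷))^(1/3)
    = 4.88 × 10⁶ m

4.88 × 10⁶ m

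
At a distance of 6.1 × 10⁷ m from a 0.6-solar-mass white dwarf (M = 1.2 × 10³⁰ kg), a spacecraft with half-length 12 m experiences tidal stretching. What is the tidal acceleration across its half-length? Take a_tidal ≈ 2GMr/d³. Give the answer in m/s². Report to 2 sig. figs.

Since r ≪ d, expand the inverse-square field across one radius to get the leading 2GMr/d³ term.
Δg = 2GMr/d³
   = 2 × (6.674 × 10⁻¹¹) × (1.2 × 10³⁰) × (12) / (6.1 × 10⁷)³
   = 8.5 × 10⁻³ m/s²

8.5 × 10⁻³ m/s²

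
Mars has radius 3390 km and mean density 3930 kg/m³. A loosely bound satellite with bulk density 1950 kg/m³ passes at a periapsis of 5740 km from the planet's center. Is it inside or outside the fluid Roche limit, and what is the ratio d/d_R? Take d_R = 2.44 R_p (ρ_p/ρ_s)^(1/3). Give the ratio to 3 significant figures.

d_R = 2.44 × (3390 km) × (3930/1950)^(1/3) = 10450 km
d/d_R = (5740) / (10450) = 0.549
Since d/d_R < 1, the body is inside the Roche limit.

inside; d/d_R ≈ 0.549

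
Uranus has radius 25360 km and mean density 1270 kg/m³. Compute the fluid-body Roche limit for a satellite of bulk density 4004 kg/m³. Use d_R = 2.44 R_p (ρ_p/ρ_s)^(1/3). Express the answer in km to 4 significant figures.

42200 km

d_R = 2.44 × 25360 km × (1270/4004)^(1/3)
    = 42200 km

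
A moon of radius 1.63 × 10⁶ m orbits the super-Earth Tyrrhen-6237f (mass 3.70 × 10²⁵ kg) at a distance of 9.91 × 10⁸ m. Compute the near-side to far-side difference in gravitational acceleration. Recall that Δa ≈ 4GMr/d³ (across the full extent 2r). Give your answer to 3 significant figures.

Differencing GM/(d−r)² and GM/(d+r)² to first order in r/d gives 4GMr/d³.
a_tidal = 4GMr/d³
        = 4 × (6.674 × 10⁻¹¹) × (3.70 × 10²⁵) × (1.63 × 10⁶) / (9.91 × 10⁸)³
        = 1.65 × 10⁻⁵ m/s²

1.65 × 10⁻⁵ m/s²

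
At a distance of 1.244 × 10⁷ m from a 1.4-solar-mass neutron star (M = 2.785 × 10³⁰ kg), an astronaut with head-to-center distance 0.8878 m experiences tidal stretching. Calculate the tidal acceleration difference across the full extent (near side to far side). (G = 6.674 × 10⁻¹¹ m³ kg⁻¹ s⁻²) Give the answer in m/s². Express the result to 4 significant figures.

Differencing GM/(d−r)² and GM/(d+r)² to first order in r/d gives 4GMr/d³.
a_tidal = 4GMr/d³
        = 4 × (6.674 × 10⁻¹¹) × (2.785 × 10³⁰) × (0.8878) / (1.244 × 10⁷)³
        = 3.429 × 10⁻¹ m/s²

3.429 × 10⁻¹ m/s²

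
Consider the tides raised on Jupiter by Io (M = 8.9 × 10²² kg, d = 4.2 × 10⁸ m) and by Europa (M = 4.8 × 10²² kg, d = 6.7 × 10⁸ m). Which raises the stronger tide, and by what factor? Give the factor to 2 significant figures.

Tidal stretch scales as M/d³; compute that for each body.
Io: (8.9 × 10²²) / (4.2 × 10⁸)³ = 1.201 × 10⁻³
Europa: (4.8 × 10²²) / (6.7 × 10⁸)³ = 1.596 × 10⁻⁴
Ratio (larger/smaller) = 7.5

Io, by a factor of ≈ 7.5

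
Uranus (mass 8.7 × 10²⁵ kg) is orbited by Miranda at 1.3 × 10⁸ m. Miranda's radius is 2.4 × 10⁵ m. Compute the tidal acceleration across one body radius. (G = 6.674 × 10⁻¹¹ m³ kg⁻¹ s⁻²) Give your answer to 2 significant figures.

Since r ≪ d, expand the inverse-square field across one radius to get the leading 2GMr/d³ term.
Δa = 2GMr/d³
   = 2 × (6.674 × 10⁻¹¹) × (8.7 × 10²⁵) × (2.4 × 10⁵) / (1.3 × 10⁸)³
   = 1.3 × 10⁻³ m/s²

1.3 × 10⁻³ m/s²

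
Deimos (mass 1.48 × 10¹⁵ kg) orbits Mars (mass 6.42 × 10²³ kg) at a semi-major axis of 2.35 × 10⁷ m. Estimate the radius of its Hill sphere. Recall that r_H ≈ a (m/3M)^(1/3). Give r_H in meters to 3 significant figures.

2.15 × 10⁴ m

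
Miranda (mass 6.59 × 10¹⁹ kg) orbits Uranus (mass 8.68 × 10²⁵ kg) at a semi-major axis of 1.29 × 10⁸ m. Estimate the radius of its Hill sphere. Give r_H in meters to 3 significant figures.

8.16 × 10⁵ m

r_H ≈ a (m/3M)^(1/3)
    = (1.29 × 10⁸) × (6.59 × 10¹⁹ / (3 × 8.68 × 10²⁵))^(1/3)
    = 8.16 × 10⁵ m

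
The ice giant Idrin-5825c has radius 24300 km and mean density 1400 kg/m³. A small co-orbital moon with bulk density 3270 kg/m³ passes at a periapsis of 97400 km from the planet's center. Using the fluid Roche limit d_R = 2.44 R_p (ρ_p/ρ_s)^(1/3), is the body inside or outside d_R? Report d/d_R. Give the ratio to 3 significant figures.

outside; d/d_R ≈ 2.18

d_R = 2.44 × (24300 km) × (1400/3270)^(1/3) = 44690 km
d/d_R = (97400) / (44690) = 2.18
Since d/d_R > 1, the body is outside the Roche limit.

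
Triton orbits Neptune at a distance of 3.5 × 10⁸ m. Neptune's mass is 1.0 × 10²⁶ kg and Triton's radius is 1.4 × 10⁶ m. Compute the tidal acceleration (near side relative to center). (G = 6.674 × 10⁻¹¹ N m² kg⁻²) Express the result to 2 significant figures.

The tidal stretch is the gradient of GM/d² times the body's extent r, hence the 1/d³ dependence.
Δg = 2GMr/d³
   = 2 × (6.674 × 10⁻¹¹) × (1.0 × 10²⁶) × (1.4 × 10⁶) / (3.5 × 10⁸)³
   = 4.4 × 10⁻⁴ m/s²

4.4 × 10⁻⁴ m/s²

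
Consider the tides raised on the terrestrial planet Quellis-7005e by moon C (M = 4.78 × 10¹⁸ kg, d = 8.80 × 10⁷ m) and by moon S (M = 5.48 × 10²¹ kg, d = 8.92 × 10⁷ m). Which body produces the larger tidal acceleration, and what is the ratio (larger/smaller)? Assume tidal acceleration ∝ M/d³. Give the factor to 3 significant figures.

Compare M/d³ for the two perturbers:
Moon C: (4.78 × 10¹⁸) / (8.80 × 10⁷)³ = 7.014 × 10⁻⁶
Moon S: (5.48 × 10²¹) / (8.92 × 10⁷)³ = 7.721 × 10⁻³
Ratio (larger/smaller) = 1100

Moon S, by a factor of ≈ 1100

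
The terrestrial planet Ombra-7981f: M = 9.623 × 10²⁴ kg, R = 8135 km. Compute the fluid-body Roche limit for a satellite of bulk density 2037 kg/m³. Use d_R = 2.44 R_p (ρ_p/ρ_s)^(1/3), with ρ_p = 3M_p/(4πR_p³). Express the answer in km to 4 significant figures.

ρ_p = 3M_p/(4πR_p³) = 3 × (9.623 × 10²⁴) / (4π × (8.135 × 10⁶ m)³) = 4267 kg/m³
d_R = 2.44 × 8135 km × (4267/2037)^(1/3)
    = 25400 km

25400 km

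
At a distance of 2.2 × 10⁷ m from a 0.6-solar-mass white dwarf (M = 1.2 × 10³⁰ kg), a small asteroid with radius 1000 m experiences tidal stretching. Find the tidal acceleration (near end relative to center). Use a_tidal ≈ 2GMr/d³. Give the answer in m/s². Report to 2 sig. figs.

1.5 × 10¹ m/s²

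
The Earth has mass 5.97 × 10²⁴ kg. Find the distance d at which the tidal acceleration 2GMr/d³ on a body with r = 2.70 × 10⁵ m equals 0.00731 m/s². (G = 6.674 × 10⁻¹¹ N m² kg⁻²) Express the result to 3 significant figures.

2GMr/d³ = a_tidal  ⇒  d = (2GMr / a_tidal)^(1/3)
d = (2 × 6.674×10⁻¹¹ × (5.97 × 10²⁴) × (2.70 × 10⁵) / (0.00731))^(1/3)
  = 3.09 × 10⁷ m

3.09 × 10⁷ m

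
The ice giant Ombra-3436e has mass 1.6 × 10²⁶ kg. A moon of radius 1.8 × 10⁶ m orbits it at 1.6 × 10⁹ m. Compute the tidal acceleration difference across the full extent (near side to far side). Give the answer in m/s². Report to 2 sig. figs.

Differencing GM/(d−r)² and GM/(d+r)² to first order in r/d gives 4GMr/d³.
Δg = 4GMr/d³
   = 4 × (6.674 × 10⁻¹¹) × (1.6 × 10²⁶) × (1.8 × 10⁶) / (1.6 × 10⁹)³
   = 1.9 × 10⁻⁵ m/s²

1.9 × 10⁻⁵ m/s²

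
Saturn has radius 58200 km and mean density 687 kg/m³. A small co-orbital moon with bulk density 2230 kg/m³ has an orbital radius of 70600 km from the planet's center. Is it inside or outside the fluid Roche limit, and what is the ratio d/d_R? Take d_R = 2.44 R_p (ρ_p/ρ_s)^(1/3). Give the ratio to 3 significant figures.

d_R = 2.44 × (58200 km) × (687/2230)^(1/3) = 95910 km
d/d_R = (70600) / (95910) = 0.736
Since d/d_R < 1, the body is inside the Roche limit.

inside; d/d_R ≈ 0.736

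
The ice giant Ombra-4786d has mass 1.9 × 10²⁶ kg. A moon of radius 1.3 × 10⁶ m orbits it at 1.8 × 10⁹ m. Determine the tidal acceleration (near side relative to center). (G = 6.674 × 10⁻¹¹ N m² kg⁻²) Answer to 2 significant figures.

5.7 × 10⁻⁶ m/s²

Since r ≪ d, expand the inverse-square field across one radius to get the leading 2GMr/d³ term.
Δa = 2GMr/d³
   = 2 × (6.674 × 10⁻¹¹) × (1.9 × 10²⁶) × (1.3 × 10⁶) / (1.8 × 10⁹)³
   = 5.7 × 10⁻⁶ m/s²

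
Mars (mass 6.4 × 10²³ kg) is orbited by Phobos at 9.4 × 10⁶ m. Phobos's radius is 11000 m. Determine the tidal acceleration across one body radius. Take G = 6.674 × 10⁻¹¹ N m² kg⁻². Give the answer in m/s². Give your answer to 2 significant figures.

Differencing GM/(d−r)² and GM/d² to first order in r/d gives 2GMr/d³.
Δa = 2GMr/d³
   = 2 × (6.674 × 10⁻¹¹) × (6.4 × 10²³) × (11000) / (9.4 × 10⁶)³
   = 1.1 × 10⁻³ m/s²

1.1 × 10⁻³ m/s²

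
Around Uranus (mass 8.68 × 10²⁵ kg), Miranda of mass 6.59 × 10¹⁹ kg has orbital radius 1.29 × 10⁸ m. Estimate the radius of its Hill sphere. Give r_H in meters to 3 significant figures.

8.16 × 10⁵ m

r_H ≈ a (m/3M)^(1/3)
    = (1.29 × 10⁸) × (6.59 × 10¹⁹ / (3 × 8.68 × 10²⁵))^(1/3)
    = 8.16 × 10⁵ m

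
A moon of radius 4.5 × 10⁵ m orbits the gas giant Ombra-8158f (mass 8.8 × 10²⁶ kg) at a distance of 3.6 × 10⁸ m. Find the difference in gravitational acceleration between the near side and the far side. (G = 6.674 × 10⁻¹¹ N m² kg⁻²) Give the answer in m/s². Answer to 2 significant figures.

2.3 × 10⁻³ m/s²

The field gradient is 2GM/d³; across the full diameter 2r the difference is 4GMr/d³.
Δg = 4GMr/d³
   = 4 × (6.674 × 10⁻¹¹) × (8.8 × 10²⁶) × (4.5 × 10⁵) / (3.6 × 10⁸)³
   = 2.3 × 10⁻³ m/s²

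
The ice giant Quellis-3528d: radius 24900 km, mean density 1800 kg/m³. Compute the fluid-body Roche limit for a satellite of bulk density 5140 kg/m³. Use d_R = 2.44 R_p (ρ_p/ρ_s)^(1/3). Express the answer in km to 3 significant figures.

42800 km

d_R = 2.44 × 24900 km × (1800/5140)^(1/3)
    = 42800 km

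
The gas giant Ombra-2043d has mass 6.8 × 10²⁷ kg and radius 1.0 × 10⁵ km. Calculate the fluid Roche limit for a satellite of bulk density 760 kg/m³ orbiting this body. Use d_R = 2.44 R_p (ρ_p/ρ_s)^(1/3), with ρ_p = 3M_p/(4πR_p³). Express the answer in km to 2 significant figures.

3.1 × 10⁵ km

ρ_p = 3M_p/(4πR_p³) = 3 × (6.8 × 10²⁷) / (4π × (1.0 × 10⁸ m)³) = 1600 kg/m³
d_R = 2.44 × 1.0 × 10⁵ km × (1600/760)^(1/3)
    = 3.1 × 10⁵ km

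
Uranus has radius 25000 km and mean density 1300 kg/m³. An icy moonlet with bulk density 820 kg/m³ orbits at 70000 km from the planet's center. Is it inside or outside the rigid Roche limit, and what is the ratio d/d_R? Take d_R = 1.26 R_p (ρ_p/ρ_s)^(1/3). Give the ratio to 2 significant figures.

outside; d/d_R ≈ 1.9

d_R = 1.26 × (25000 km) × (1300/820)^(1/3) = 36730 km
d/d_R = (70000) / (36730) = 1.9
Since d/d_R > 1, the body is outside the Roche limit.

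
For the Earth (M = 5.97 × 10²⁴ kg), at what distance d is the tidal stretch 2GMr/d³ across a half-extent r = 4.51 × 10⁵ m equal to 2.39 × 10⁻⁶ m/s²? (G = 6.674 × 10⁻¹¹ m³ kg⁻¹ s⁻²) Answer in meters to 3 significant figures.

5.32 × 10⁸ m

2GMr/d³ = a_tidal  ⇒  d = (2GMr / a_tidal)^(1/3)
d = (2 × 6.674×10⁻¹¹ × (5.97 × 10²⁴) × (4.51 × 10⁵) / (2.39 × 10⁻⁶))^(1/3)
  = 5.32 × 10⁸ m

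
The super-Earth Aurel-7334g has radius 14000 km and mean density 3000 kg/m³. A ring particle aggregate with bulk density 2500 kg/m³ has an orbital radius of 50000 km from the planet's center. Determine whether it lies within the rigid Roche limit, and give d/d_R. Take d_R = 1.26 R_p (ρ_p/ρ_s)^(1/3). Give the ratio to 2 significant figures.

outside; d/d_R ≈ 2.7

d_R = 1.26 × (14000 km) × (3000/2500)^(1/3) = 18750 km
d/d_R = (50000) / (18750) = 2.7
Since d/d_R > 1, the body is outside the Roche limit.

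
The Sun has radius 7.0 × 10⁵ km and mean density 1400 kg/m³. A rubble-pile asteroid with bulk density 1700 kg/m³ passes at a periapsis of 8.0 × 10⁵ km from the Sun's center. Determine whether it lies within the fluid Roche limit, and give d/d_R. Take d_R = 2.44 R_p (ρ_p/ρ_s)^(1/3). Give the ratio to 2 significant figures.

inside; d/d_R ≈ 0.50

d_R = 2.44 × (7.0 × 10⁵ km) × (1400/1700)^(1/3) = 1.601 × 10⁶ km
d/d_R = (8.0 × 10⁵) / (1.601 × 10⁶) = 0.50
Since d/d_R < 1, the body is inside the Roche limit.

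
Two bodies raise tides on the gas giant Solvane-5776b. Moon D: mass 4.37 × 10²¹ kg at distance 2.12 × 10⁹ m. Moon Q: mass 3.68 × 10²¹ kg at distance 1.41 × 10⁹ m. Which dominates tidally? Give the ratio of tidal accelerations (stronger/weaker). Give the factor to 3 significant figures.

Moon Q, by a factor of ≈ 2.86

Tidal stretch scales as M/d³; compute that for each body.
Moon D: (4.37 × 10²¹) / (2.12 × 10⁹)³ = 4.586 × 10⁻⁷
Moon Q: (3.68 × 10²¹) / (1.41 × 10⁹)³ = 1.313 × 10⁻⁶
Ratio (larger/smaller) = 2.86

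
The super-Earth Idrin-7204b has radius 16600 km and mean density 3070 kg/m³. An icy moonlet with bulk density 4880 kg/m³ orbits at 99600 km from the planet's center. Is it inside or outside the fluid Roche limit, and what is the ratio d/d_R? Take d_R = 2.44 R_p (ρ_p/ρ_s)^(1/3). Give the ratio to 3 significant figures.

outside; d/d_R ≈ 2.87

d_R = 2.44 × (16600 km) × (3070/4880)^(1/3) = 34710 km
d/d_R = (99600) / (34710) = 2.87
Since d/d_R > 1, the body is outside the Roche limit.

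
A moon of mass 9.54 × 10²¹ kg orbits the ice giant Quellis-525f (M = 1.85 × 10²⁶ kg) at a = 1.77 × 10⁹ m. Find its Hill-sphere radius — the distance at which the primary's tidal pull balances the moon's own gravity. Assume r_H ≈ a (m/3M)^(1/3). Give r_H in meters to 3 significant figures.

r_H ≈ a (m/3M)^(1/3)
    = (1.77 × 10⁹) × (9.54 × 10²¹ / (3 × 1.85 × 10²⁶))^(1/3)
    = 4.57 × 10⁷ m

4.57 × 10⁷ m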